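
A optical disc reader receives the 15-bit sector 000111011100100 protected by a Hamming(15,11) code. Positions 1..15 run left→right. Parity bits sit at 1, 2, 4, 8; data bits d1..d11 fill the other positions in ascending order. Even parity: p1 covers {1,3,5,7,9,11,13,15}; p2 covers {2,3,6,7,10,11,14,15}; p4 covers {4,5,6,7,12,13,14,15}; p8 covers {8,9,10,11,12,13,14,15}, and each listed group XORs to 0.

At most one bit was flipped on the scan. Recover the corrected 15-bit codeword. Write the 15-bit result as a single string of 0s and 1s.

s1 (pos 1,3,5,7,9,11,13,15): 0⊕0⊕1⊕0⊕1⊕0⊕1⊕0 = 1
s2 (pos 2,3,6,7,10,11,14,15): 0⊕0⊕1⊕0⊕1⊕0⊕0⊕0 = 0
s4 (pos 4,5,6,7,12,13,14,15): 1⊕1⊕1⊕0⊕0⊕1⊕0⊕0 = 0
s8 (pos 8,9,10,11,12,13,14,15): 1⊕1⊕1⊕0⊕0⊕1⊕0⊕0 = 0
Syndrome s8…s1 = 0001 → error at position 1.
Flip position 1: 000111011100100 → 100111011100100

100111011100100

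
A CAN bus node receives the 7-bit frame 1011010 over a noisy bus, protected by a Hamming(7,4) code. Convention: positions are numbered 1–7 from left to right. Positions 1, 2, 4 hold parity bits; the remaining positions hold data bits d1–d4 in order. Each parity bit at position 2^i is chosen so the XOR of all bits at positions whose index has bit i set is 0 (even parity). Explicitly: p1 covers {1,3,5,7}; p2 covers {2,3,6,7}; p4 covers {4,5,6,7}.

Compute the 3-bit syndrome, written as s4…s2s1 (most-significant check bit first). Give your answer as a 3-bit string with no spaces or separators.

000

s1 (pos 1,3,5,7): 1⊕1⊕0⊕0 = 0
s2 (pos 2,3,6,7): 0⊕1⊕1⊕0 = 0
s4 (pos 4,5,6,7): 1⊕0⊕1⊕0 = 0
Syndrome s4…s1 = 000 → no error.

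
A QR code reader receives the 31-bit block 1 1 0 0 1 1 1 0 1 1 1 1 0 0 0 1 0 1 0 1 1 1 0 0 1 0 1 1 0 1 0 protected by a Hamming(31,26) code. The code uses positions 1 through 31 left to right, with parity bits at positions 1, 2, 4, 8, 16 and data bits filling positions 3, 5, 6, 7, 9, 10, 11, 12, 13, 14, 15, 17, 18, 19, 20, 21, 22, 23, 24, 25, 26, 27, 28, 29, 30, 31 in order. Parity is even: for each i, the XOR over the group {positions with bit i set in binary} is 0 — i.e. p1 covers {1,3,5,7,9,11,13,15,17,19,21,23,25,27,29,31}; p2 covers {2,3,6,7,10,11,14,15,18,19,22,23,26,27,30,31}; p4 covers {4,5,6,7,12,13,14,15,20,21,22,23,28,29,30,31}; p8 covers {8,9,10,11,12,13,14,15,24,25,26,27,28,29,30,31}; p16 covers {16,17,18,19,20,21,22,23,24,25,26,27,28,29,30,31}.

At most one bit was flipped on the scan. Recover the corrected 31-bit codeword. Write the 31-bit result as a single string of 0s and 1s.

s1 (pos 1,3,5,7,9,11,13,15,17,19,21,23,25,27,29,31): 1⊕0⊕1⊕1⊕1⊕1⊕0⊕0⊕0⊕0⊕1⊕0⊕1⊕1⊕0⊕0 = 0
s2 (pos 2,3,6,7,10,11,14,15,18,19,22,23,26,27,30,31): 1⊕0⊕1⊕1⊕1⊕1⊕0⊕0⊕1⊕0⊕1⊕0⊕0⊕1⊕1⊕0 = 1
s4 (pos 4,5,6,7,12,13,14,15,20,21,22,23,28,29,30,31): 0⊕1⊕1⊕1⊕1⊕0⊕0⊕0⊕1⊕1⊕1⊕0⊕1⊕0⊕1⊕0 = 1
s8 (pos 8,9,10,11,12,13,14,15,24,25,26,27,28,29,30,31): 0⊕1⊕1⊕1⊕1⊕0⊕0⊕0⊕0⊕1⊕0⊕1⊕1⊕0⊕1⊕0 = 0
s16 (pos 16,17,18,19,20,21,22,23,24,25,26,27,28,29,30,31): 1⊕0⊕1⊕0⊕1⊕1⊕1⊕0⊕0⊕1⊕0⊕1⊕1⊕0⊕1⊕0 = 1
Syndrome s16…s1 = 10110 → error at position 22.
Flip position 22: 1100111011110001010111001011010 → 1100111011110001010110001011010

1100111011110001010110001011010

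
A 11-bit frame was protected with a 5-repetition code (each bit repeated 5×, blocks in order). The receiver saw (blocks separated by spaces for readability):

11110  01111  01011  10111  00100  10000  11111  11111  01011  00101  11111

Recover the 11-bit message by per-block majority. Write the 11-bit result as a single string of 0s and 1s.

Block 1 (11110): 4 ones → 1
Block 2 (01111): 4 ones → 1
Block 3 (01011): 3 ones → 1
Block 4 (10111): 4 ones → 1
Block 5 (00100): 1 one → 0
Block 6 (10000): 1 one → 0
Block 7 (11111): 5 ones → 1
Block 8 (11111): 5 ones → 1
Block 9 (01011): 3 ones → 1
Block 10 (00101): 2 ones → 0
Block 11 (11111): 5 ones → 1

11110011101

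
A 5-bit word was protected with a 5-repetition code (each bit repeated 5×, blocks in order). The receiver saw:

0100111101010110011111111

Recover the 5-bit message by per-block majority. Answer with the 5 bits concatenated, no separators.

Block 1 (01001): 2 ones → 0
Block 2 (11101): 4 ones → 1
Block 3 (01011): 3 ones → 1
Block 4 (00111): 3 ones → 1
Block 5 (11111): 5 ones → 1

01111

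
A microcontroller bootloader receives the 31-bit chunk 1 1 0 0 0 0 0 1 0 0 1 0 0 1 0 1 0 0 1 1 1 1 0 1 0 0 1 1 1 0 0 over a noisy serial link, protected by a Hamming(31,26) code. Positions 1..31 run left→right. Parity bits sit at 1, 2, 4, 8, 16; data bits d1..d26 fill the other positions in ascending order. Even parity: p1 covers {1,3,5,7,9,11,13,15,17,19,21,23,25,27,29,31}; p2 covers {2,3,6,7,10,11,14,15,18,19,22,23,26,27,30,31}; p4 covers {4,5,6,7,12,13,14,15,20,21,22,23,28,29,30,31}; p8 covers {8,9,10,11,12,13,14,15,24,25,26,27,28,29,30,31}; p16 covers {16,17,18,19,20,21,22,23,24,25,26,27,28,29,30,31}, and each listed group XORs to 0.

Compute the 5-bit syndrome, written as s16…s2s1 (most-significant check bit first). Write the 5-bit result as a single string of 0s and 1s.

s1 (pos 1,3,5,7,9,11,13,15,17,19,21,23,25,27,29,31): 1⊕0⊕0⊕0⊕0⊕1⊕0⊕0⊕0⊕1⊕1⊕0⊕0⊕1⊕1⊕0 = 0
s2 (pos 2,3,6,7,10,11,14,15,18,19,22,23,26,27,30,31): 1⊕0⊕0⊕0⊕0⊕1⊕1⊕0⊕0⊕1⊕1⊕0⊕0⊕1⊕0⊕0 = 0
s4 (pos 4,5,6,7,12,13,14,15,20,21,22,23,28,29,30,31): 0⊕0⊕0⊕0⊕0⊕0⊕1⊕0⊕1⊕1⊕1⊕0⊕1⊕1⊕0⊕0 = 0
s8 (pos 8,9,10,11,12,13,14,15,24,25,26,27,28,29,30,31): 1⊕0⊕0⊕1⊕0⊕0⊕1⊕0⊕1⊕0⊕0⊕1⊕1⊕1⊕0⊕0 = 1
s16 (pos 16,17,18,19,20,21,22,23,24,25,26,27,28,29,30,31): 1⊕0⊕0⊕1⊕1⊕1⊕1⊕0⊕1⊕0⊕0⊕1⊕1⊕1⊕0⊕0 = 1
Syndrome s16…s1 = 11000 → error at position 24.

11000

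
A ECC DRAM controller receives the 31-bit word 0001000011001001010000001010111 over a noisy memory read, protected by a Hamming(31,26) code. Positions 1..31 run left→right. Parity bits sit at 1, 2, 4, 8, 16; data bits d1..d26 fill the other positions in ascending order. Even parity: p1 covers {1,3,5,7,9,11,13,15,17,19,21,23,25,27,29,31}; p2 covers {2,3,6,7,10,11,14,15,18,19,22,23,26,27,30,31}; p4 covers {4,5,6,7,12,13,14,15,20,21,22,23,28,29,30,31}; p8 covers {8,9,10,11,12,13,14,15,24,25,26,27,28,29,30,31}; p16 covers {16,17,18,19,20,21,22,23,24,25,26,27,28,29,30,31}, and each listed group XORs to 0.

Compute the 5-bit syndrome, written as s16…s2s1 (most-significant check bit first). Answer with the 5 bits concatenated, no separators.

s1 (pos 1,3,5,7,9,11,13,15,17,19,21,23,25,27,29,31): 0⊕0⊕0⊕0⊕1⊕0⊕1⊕0⊕0⊕0⊕0⊕0⊕1⊕1⊕1⊕1 = 0
s2 (pos 2,3,6,7,10,11,14,15,18,19,22,23,26,27,30,31): 0⊕0⊕0⊕0⊕1⊕0⊕0⊕0⊕1⊕0⊕0⊕0⊕0⊕1⊕1⊕1 = 1
s4 (pos 4,5,6,7,12,13,14,15,20,21,22,23,28,29,30,31): 1⊕0⊕0⊕0⊕0⊕1⊕0⊕0⊕0⊕0⊕0⊕0⊕0⊕1⊕1⊕1 = 1
s8 (pos 8,9,10,11,12,13,14,15,24,25,26,27,28,29,30,31): 0⊕1⊕1⊕0⊕0⊕1⊕0⊕0⊕0⊕1⊕0⊕1⊕0⊕1⊕1⊕1 = 0
s16 (pos 16,17,18,19,20,21,22,23,24,25,26,27,28,29,30,31): 1⊕0⊕1⊕0⊕0⊕0⊕0⊕0⊕0⊕1⊕0⊕1⊕0⊕1⊕1⊕1 = 1
Syndrome s16…s1 = 10110 → error at position 22.

10110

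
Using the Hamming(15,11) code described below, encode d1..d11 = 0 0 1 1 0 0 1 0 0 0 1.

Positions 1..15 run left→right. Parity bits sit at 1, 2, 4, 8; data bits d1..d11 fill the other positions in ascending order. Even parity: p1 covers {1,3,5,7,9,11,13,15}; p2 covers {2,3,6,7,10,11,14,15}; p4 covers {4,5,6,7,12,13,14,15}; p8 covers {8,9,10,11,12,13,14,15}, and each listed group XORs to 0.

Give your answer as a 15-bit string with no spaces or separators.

100101100010001

Place data at non-parity positions: p1 p2 0 p4 0 1 1 p8 0 0 1 0 0 0 1
p1 (pos 1,3,5,7,9,11,13,15): XOR of data positions = 0⊕0⊕1⊕0⊕1⊕0⊕1 = 1
p2 (pos 2,3,6,7,10,11,14,15): XOR of data positions = 0⊕1⊕1⊕0⊕1⊕0⊕1 = 0
p4 (pos 4,5,6,7,12,13,14,15): XOR of data positions = 0⊕1⊕1⊕0⊕0⊕0⊕1 = 1
p8 (pos 8,9,10,11,12,13,14,15): XOR of data positions = 0⊕0⊕1⊕0⊕0⊕0⊕1 = 0
Codeword: 100101100010001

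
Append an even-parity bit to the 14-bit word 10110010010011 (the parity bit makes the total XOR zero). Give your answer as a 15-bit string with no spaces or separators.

101100100100111

XOR of the 14 data bits: 1⊕0⊕1⊕1⊕0⊕0⊕1⊕0⊕0⊕1⊕0⊕0⊕1⊕1 = 1
Parity bit = 1 (so all 15 bits XOR to 0).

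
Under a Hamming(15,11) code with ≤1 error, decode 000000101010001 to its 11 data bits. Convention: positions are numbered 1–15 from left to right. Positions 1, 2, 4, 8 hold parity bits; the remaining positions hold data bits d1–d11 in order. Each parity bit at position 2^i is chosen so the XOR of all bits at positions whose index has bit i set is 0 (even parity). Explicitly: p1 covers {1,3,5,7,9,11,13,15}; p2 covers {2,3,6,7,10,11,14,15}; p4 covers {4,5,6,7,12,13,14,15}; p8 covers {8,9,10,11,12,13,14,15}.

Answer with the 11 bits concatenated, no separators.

s1 (pos 1,3,5,7,9,11,13,15): 0⊕0⊕0⊕1⊕1⊕1⊕0⊕1 = 0
s2 (pos 2,3,6,7,10,11,14,15): 0⊕0⊕0⊕1⊕0⊕1⊕0⊕1 = 1
s4 (pos 4,5,6,7,12,13,14,15): 0⊕0⊕0⊕1⊕0⊕0⊕0⊕1 = 0
s8 (pos 8,9,10,11,12,13,14,15): 0⊕1⊕0⊕1⊕0⊕0⊕0⊕1 = 1
Syndrome s8…s1 = 1010 → error at position 10.
Flip position 10: 000000101010001 → 000000101110001
Read data bits from positions 3,5,6,7,9,10,11,12,13,14,15: 00011110001

00011110001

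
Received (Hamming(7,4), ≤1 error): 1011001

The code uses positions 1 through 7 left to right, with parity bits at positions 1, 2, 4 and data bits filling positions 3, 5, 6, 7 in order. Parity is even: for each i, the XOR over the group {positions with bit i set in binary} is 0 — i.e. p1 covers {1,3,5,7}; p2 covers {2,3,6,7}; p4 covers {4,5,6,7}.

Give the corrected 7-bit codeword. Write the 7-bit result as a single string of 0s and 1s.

s1 (pos 1,3,5,7): 1⊕1⊕0⊕1 = 1
s2 (pos 2,3,6,7): 0⊕1⊕0⊕1 = 0
s4 (pos 4,5,6,7): 1⊕0⊕0⊕1 = 0
Syndrome s4…s1 = 001 → error at position 1.
Flip position 1: 1011001 → 0011001

0011001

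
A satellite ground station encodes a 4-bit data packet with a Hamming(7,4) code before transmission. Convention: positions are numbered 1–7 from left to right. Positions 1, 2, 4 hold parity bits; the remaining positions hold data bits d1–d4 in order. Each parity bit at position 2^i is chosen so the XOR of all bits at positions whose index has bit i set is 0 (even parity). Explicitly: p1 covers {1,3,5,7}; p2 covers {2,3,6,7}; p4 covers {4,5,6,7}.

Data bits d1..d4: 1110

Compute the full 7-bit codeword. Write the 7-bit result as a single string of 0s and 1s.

Place data at non-parity positions: p1 p2 1 p4 1 1 0
p1 (pos 1,3,5,7): XOR of data positions = 1⊕1⊕0 = 0
p2 (pos 2,3,6,7): XOR of data positions = 1⊕1⊕0 = 0
p4 (pos 4,5,6,7): XOR of data positions = 1⊕1⊕0 = 0
Codeword: 0010110

0010110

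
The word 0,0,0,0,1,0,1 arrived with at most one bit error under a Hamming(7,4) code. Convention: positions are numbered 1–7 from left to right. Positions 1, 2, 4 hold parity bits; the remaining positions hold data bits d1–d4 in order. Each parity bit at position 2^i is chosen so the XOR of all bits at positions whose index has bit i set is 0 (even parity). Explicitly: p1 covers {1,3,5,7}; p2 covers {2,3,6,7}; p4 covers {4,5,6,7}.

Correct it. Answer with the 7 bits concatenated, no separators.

0100101

s1 (pos 1,3,5,7): 0⊕0⊕1⊕1 = 0
s2 (pos 2,3,6,7): 0⊕0⊕0⊕1 = 1
s4 (pos 4,5,6,7): 0⊕1⊕0⊕1 = 0
Syndrome s4…s1 = 010 → error at position 2.
Flip position 2: 0000101 → 0100101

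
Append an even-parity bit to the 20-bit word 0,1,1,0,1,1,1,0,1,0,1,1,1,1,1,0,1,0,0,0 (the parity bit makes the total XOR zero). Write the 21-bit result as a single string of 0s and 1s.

XOR of the 20 data bits: 0⊕1⊕1⊕0⊕1⊕1⊕1⊕0⊕1⊕0⊕1⊕1⊕1⊕1⊕1⊕0⊕1⊕0⊕0⊕0 = 0
Parity bit = 0 (so all 21 bits XOR to 0).

011011101011111010000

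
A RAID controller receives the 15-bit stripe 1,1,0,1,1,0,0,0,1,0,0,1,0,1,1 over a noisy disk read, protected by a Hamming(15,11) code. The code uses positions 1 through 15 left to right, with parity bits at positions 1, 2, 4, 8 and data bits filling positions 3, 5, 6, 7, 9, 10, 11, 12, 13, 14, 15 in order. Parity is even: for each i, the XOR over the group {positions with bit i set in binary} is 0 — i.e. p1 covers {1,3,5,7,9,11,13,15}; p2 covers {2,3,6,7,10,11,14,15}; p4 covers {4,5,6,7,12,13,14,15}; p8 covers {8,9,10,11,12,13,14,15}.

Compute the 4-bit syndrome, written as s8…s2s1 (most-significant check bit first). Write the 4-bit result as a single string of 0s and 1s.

0110

s1 (pos 1,3,5,7,9,11,13,15): 1⊕0⊕1⊕0⊕1⊕0⊕0⊕1 = 0
s2 (pos 2,3,6,7,10,11,14,15): 1⊕0⊕0⊕0⊕0⊕0⊕1⊕1 = 1
s4 (pos 4,5,6,7,12,13,14,15): 1⊕1⊕0⊕0⊕1⊕0⊕1⊕1 = 1
s8 (pos 8,9,10,11,12,13,14,15): 0⊕1⊕0⊕0⊕1⊕0⊕1⊕1 = 0
Syndrome s8…s1 = 0110 → error at position 6.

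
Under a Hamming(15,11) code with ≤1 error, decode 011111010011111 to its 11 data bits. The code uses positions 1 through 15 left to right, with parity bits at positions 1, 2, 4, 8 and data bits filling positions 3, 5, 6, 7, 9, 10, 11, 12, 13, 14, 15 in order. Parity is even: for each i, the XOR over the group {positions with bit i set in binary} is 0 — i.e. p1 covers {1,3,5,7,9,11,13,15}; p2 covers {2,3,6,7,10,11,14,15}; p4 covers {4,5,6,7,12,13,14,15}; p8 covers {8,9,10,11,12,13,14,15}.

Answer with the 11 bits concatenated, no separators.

10100011111

s1 (pos 1,3,5,7,9,11,13,15): 0⊕1⊕1⊕0⊕0⊕1⊕1⊕1 = 1
s2 (pos 2,3,6,7,10,11,14,15): 1⊕1⊕1⊕0⊕0⊕1⊕1⊕1 = 0
s4 (pos 4,5,6,7,12,13,14,15): 1⊕1⊕1⊕0⊕1⊕1⊕1⊕1 = 1
s8 (pos 8,9,10,11,12,13,14,15): 1⊕0⊕0⊕1⊕1⊕1⊕1⊕1 = 0
Syndrome s8…s1 = 0101 → error at position 5.
Flip position 5: 011111010011111 → 011101010011111
Read data bits from positions 3,5,6,7,9,10,11,12,13,14,15: 10100011111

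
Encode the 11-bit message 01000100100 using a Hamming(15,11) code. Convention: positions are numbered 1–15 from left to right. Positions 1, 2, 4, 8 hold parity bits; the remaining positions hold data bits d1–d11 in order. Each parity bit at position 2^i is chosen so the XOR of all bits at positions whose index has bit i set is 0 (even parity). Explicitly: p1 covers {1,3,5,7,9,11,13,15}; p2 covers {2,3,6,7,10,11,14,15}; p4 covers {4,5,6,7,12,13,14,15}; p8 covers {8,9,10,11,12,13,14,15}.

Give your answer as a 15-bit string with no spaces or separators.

010010000100100

Place data at non-parity positions: p1 p2 0 p4 1 0 0 p8 0 1 0 0 1 0 0
p1 (pos 1,3,5,7,9,11,13,15): XOR of data positions = 0⊕1⊕0⊕0⊕0⊕1⊕0 = 0
p2 (pos 2,3,6,7,10,11,14,15): XOR of data positions = 0⊕0⊕0⊕1⊕0⊕0⊕0 = 1
p4 (pos 4,5,6,7,12,13,14,15): XOR of data positions = 1⊕0⊕0⊕0⊕1⊕0⊕0 = 0
p8 (pos 8,9,10,11,12,13,14,15): XOR of data positions = 0⊕1⊕0⊕0⊕1⊕0⊕0 = 0
Codeword: 010010000100100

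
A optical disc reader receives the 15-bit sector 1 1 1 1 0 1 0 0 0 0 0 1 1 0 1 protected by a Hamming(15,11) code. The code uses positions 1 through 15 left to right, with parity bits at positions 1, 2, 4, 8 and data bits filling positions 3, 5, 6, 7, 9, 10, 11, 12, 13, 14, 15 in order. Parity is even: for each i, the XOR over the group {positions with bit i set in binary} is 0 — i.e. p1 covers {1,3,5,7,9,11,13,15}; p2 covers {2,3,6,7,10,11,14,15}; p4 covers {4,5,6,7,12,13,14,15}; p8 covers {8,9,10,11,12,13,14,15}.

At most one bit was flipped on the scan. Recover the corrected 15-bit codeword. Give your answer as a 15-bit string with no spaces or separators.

s1 (pos 1,3,5,7,9,11,13,15): 1⊕1⊕0⊕0⊕0⊕0⊕1⊕1 = 0
s2 (pos 2,3,6,7,10,11,14,15): 1⊕1⊕1⊕0⊕0⊕0⊕0⊕1 = 0
s4 (pos 4,5,6,7,12,13,14,15): 1⊕0⊕1⊕0⊕1⊕1⊕0⊕1 = 1
s8 (pos 8,9,10,11,12,13,14,15): 0⊕0⊕0⊕0⊕1⊕1⊕0⊕1 = 1
Syndrome s8…s1 = 1100 → error at position 12.
Flip position 12: 111101000001101 → 111101000000101

111101000000101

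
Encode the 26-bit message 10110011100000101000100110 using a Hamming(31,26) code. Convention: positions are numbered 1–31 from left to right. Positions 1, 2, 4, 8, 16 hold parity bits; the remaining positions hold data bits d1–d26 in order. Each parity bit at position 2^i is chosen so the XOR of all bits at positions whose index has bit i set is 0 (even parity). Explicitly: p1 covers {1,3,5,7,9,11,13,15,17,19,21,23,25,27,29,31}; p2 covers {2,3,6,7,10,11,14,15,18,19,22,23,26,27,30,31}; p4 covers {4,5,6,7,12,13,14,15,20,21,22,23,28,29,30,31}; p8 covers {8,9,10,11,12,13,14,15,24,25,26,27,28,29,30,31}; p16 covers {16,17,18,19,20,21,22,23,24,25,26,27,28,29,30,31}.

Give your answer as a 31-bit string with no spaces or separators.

Place data at non-parity positions: p1 p2 1 p4 0 1 1 p8 0 0 1 1 1 0 0 p16 0 0 0 1 0 1 0 0 0 1 0 0 1 1 0
p1 (pos 1,3,5,7,9,11,13,15,17,19,21,23,25,27,29,31): XOR of data positions = 1⊕0⊕1⊕0⊕1⊕1⊕0⊕0⊕0⊕0⊕0⊕0⊕0⊕1⊕0 = 1
p2 (pos 2,3,6,7,10,11,14,15,18,19,22,23,26,27,30,31): XOR of data positions = 1⊕1⊕1⊕0⊕1⊕0⊕0⊕0⊕0⊕1⊕0⊕1⊕0⊕1⊕0 = 1
p4 (pos 4,5,6,7,12,13,14,15,20,21,22,23,28,29,30,31): XOR of data positions = 0⊕1⊕1⊕1⊕1⊕0⊕0⊕1⊕0⊕1⊕0⊕0⊕1⊕1⊕0 = 0
p8 (pos 8,9,10,11,12,13,14,15,24,25,26,27,28,29,30,31): XOR of data positions = 0⊕0⊕1⊕1⊕1⊕0⊕0⊕0⊕0⊕1⊕0⊕0⊕1⊕1⊕0 = 0
p16 (pos 16,17,18,19,20,21,22,23,24,25,26,27,28,29,30,31): XOR of data positions = 0⊕0⊕0⊕1⊕0⊕1⊕0⊕0⊕0⊕1⊕0⊕0⊕1⊕1⊕0 = 1
Codeword: 1110011000111001000101000100110

1110011000111001000101000100110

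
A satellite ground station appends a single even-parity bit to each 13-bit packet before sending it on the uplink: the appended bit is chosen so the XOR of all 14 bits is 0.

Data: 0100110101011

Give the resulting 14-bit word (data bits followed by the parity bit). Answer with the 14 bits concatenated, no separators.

XOR of the 13 data bits: 0⊕1⊕0⊕0⊕1⊕1⊕0⊕1⊕0⊕1⊕0⊕1⊕1 = 1
Parity bit = 1 (so all 14 bits XOR to 0).

01001101010111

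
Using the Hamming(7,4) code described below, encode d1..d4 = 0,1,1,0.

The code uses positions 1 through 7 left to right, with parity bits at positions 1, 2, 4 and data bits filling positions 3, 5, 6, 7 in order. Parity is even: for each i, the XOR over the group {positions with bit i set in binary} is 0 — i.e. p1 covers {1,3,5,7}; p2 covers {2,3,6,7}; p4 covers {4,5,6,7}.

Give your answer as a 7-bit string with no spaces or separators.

Place data at non-parity positions: p1 p2 0 p4 1 1 0
p1 (pos 1,3,5,7): XOR of data positions = 0⊕1⊕0 = 1
p2 (pos 2,3,6,7): XOR of data positions = 0⊕1⊕0 = 1
p4 (pos 4,5,6,7): XOR of data positions = 1⊕1⊕0 = 0
Codeword: 1100110

1100110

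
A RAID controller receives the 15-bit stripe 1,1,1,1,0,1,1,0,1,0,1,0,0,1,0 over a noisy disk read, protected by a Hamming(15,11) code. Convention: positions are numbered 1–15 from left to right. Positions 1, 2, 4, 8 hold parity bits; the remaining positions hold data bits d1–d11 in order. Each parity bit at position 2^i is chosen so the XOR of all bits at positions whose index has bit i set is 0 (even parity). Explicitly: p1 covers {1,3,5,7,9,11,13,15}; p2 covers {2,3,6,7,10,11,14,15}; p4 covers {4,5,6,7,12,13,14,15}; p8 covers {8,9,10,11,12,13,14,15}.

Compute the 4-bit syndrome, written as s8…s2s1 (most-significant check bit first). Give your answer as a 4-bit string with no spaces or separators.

s1 (pos 1,3,5,7,9,11,13,15): 1⊕1⊕0⊕1⊕1⊕1⊕0⊕0 = 1
s2 (pos 2,3,6,7,10,11,14,15): 1⊕1⊕1⊕1⊕0⊕1⊕1⊕0 = 0
s4 (pos 4,5,6,7,12,13,14,15): 1⊕0⊕1⊕1⊕0⊕0⊕1⊕0 = 0
s8 (pos 8,9,10,11,12,13,14,15): 0⊕1⊕0⊕1⊕0⊕0⊕1⊕0 = 1
Syndrome s8…s1 = 1001 → error at position 9.

1001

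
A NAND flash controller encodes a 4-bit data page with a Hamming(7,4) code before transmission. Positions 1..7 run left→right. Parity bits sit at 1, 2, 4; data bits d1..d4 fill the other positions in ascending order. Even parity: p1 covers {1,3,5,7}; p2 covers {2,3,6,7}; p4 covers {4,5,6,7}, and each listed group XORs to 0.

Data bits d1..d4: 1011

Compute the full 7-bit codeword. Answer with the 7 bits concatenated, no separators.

Place data at non-parity positions: p1 p2 1 p4 0 1 1
p1 (pos 1,3,5,7): XOR of data positions = 1⊕0⊕1 = 0
p2 (pos 2,3,6,7): XOR of data positions = 1⊕1⊕1 = 1
p4 (pos 4,5,6,7): XOR of data positions = 0⊕1⊕1 = 0
Codeword: 0110011

0110011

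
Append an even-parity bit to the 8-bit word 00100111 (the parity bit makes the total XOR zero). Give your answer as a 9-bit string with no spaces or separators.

XOR of the 8 data bits: 0⊕0⊕1⊕0⊕0⊕1⊕1⊕1 = 0
Parity bit = 0 (so all 9 bits XOR to 0).

001001110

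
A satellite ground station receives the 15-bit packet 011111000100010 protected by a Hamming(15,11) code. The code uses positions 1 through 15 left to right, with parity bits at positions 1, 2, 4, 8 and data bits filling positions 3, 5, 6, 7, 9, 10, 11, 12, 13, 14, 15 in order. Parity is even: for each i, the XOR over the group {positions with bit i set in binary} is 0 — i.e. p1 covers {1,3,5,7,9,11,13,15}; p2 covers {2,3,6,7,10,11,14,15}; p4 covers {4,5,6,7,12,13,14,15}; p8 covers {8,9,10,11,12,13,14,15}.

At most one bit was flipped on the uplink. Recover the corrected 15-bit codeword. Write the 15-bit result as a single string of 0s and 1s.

s1 (pos 1,3,5,7,9,11,13,15): 0⊕1⊕1⊕0⊕0⊕0⊕0⊕0 = 0
s2 (pos 2,3,6,7,10,11,14,15): 1⊕1⊕1⊕0⊕1⊕0⊕1⊕0 = 1
s4 (pos 4,5,6,7,12,13,14,15): 1⊕1⊕1⊕0⊕0⊕0⊕1⊕0 = 0
s8 (pos 8,9,10,11,12,13,14,15): 0⊕0⊕1⊕0⊕0⊕0⊕1⊕0 = 0
Syndrome s8…s1 = 0010 → error at position 2.
Flip position 2: 011111000100010 → 001111000100010

001111000100010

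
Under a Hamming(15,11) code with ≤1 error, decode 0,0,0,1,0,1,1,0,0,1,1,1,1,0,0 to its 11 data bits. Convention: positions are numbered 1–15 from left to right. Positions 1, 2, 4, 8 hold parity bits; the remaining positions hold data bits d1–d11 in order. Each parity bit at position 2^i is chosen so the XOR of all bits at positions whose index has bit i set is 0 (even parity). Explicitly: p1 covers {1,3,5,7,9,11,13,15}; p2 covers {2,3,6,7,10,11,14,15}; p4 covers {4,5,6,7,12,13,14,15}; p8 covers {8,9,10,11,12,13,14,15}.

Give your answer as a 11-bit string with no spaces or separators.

01110111100

s1 (pos 1,3,5,7,9,11,13,15): 0⊕0⊕0⊕1⊕0⊕1⊕1⊕0 = 1
s2 (pos 2,3,6,7,10,11,14,15): 0⊕0⊕1⊕1⊕1⊕1⊕0⊕0 = 0
s4 (pos 4,5,6,7,12,13,14,15): 1⊕0⊕1⊕1⊕1⊕1⊕0⊕0 = 1
s8 (pos 8,9,10,11,12,13,14,15): 0⊕0⊕1⊕1⊕1⊕1⊕0⊕0 = 0
Syndrome s8…s1 = 0101 → error at position 5.
Flip position 5: 000101100111100 → 000111100111100
Read data bits from positions 3,5,6,7,9,10,11,12,13,14,15: 01110111100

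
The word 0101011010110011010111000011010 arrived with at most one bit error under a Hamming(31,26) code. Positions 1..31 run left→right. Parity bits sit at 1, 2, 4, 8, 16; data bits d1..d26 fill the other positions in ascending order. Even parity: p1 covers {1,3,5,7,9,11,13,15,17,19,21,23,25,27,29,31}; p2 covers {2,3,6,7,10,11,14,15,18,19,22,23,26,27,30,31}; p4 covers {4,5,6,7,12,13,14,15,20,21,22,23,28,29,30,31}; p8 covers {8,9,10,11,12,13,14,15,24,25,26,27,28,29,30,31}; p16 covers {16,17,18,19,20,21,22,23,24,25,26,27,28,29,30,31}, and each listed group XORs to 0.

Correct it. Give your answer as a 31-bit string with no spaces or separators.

0101011011110011010111000011010

s1 (pos 1,3,5,7,9,11,13,15,17,19,21,23,25,27,29,31): 0⊕0⊕0⊕1⊕1⊕1⊕0⊕1⊕0⊕0⊕1⊕0⊕0⊕1⊕0⊕0 = 0
s2 (pos 2,3,6,7,10,11,14,15,18,19,22,23,26,27,30,31): 1⊕0⊕1⊕1⊕0⊕1⊕0⊕1⊕1⊕0⊕1⊕0⊕0⊕1⊕1⊕0 = 1
s4 (pos 4,5,6,7,12,13,14,15,20,21,22,23,28,29,30,31): 1⊕0⊕1⊕1⊕1⊕0⊕0⊕1⊕1⊕1⊕1⊕0⊕1⊕0⊕1⊕0 = 0
s8 (pos 8,9,10,11,12,13,14,15,24,25,26,27,28,29,30,31): 0⊕1⊕0⊕1⊕1⊕0⊕0⊕1⊕0⊕0⊕0⊕1⊕1⊕0⊕1⊕0 = 1
s16 (pos 16,17,18,19,20,21,22,23,24,25,26,27,28,29,30,31): 1⊕0⊕1⊕0⊕1⊕1⊕1⊕0⊕0⊕0⊕0⊕1⊕1⊕0⊕1⊕0 = 0
Syndrome s16…s1 = 01010 → error at position 10.
Flip position 10: 0101011010110011010111000011010 → 0101011011110011010111000011010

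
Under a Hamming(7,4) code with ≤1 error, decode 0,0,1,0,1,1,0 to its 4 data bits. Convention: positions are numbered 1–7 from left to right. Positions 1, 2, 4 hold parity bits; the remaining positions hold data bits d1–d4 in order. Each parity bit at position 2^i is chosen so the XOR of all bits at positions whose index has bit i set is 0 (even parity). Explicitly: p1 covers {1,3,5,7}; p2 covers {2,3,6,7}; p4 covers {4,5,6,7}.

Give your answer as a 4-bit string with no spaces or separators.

s1 (pos 1,3,5,7): 0⊕1⊕1⊕0 = 0
s2 (pos 2,3,6,7): 0⊕1⊕1⊕0 = 0
s4 (pos 4,5,6,7): 0⊕1⊕1⊕0 = 0
Syndrome s4…s1 = 000 → no error.
Read data bits from positions 3,5,6,7: 1110

1110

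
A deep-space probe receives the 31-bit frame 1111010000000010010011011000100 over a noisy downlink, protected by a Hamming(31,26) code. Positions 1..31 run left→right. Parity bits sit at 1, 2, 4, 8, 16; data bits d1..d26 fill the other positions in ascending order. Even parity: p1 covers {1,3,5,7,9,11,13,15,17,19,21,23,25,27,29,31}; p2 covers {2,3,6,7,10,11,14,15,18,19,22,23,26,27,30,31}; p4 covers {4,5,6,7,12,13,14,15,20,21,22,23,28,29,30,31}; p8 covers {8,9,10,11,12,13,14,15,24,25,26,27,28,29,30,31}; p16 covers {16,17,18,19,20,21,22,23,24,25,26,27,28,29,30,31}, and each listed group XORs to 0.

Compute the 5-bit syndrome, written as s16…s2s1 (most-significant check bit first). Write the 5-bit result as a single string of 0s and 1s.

s1 (pos 1,3,5,7,9,11,13,15,17,19,21,23,25,27,29,31): 1⊕1⊕0⊕0⊕0⊕0⊕0⊕1⊕0⊕0⊕1⊕0⊕1⊕0⊕1⊕0 = 0
s2 (pos 2,3,6,7,10,11,14,15,18,19,22,23,26,27,30,31): 1⊕1⊕1⊕0⊕0⊕0⊕0⊕1⊕1⊕0⊕1⊕0⊕0⊕0⊕0⊕0 = 0
s4 (pos 4,5,6,7,12,13,14,15,20,21,22,23,28,29,30,31): 1⊕0⊕1⊕0⊕0⊕0⊕0⊕1⊕0⊕1⊕1⊕0⊕0⊕1⊕0⊕0 = 0
s8 (pos 8,9,10,11,12,13,14,15,24,25,26,27,28,29,30,31): 0⊕0⊕0⊕0⊕0⊕0⊕0⊕1⊕1⊕1⊕0⊕0⊕0⊕1⊕0⊕0 = 0
s16 (pos 16,17,18,19,20,21,22,23,24,25,26,27,28,29,30,31): 0⊕0⊕1⊕0⊕0⊕1⊕1⊕0⊕1⊕1⊕0⊕0⊕0⊕1⊕0⊕0 = 0
Syndrome s16…s1 = 00000 → no error.

00000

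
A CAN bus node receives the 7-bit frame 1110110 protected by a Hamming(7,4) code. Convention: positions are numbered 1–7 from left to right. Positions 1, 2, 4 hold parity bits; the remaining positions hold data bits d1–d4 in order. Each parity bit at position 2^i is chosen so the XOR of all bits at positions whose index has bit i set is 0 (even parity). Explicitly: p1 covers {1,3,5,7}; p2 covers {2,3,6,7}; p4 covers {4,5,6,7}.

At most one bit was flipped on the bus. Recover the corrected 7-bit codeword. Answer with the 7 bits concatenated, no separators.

1100110

s1 (pos 1,3,5,7): 1⊕1⊕1⊕0 = 1
s2 (pos 2,3,6,7): 1⊕1⊕1⊕0 = 1
s4 (pos 4,5,6,7): 0⊕1⊕1⊕0 = 0
Syndrome s4…s1 = 011 → error at position 3.
Flip position 3: 1110110 → 1100110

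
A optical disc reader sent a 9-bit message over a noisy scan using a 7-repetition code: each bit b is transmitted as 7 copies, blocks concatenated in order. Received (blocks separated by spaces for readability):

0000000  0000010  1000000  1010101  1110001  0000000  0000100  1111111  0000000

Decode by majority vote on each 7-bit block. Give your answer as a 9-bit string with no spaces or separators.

000110010

Block 1 (0000000): 0 ones → 0
Block 2 (0000010): 1 one → 0
Block 3 (1000000): 1 one → 0
Block 4 (1010101): 4 ones → 1
Block 5 (1110001): 4 ones → 1
Block 6 (0000000): 0 ones → 0
Block 7 (0000100): 1 one → 0
Block 8 (1111111): 7 ones → 1
Block 9 (0000000): 0 ones → 0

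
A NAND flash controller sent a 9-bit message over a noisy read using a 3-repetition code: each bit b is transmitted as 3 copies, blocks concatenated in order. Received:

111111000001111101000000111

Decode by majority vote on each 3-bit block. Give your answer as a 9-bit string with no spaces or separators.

110011001

Block 1 (111): 3 ones → 1
Block 2 (111): 3 ones → 1
Block 3 (000): 0 ones → 0
Block 4 (001): 1 one → 0
Block 5 (111): 3 ones → 1
Block 6 (101): 2 ones → 1
Block 7 (000): 0 ones → 0
Block 8 (000): 0 ones → 0
Block 9 (111): 3 ones → 1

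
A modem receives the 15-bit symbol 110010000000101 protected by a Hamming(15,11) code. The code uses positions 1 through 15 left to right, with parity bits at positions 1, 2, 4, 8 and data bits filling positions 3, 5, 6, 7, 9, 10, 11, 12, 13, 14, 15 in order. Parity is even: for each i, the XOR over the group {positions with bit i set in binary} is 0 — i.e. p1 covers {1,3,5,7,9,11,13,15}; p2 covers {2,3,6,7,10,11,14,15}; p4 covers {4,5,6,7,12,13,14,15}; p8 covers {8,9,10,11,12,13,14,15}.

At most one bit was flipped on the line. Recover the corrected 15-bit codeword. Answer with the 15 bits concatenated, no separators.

110110000000101

s1 (pos 1,3,5,7,9,11,13,15): 1⊕0⊕1⊕0⊕0⊕0⊕1⊕1 = 0
s2 (pos 2,3,6,7,10,11,14,15): 1⊕0⊕0⊕0⊕0⊕0⊕0⊕1 = 0
s4 (pos 4,5,6,7,12,13,14,15): 0⊕1⊕0⊕0⊕0⊕1⊕0⊕1 = 1
s8 (pos 8,9,10,11,12,13,14,15): 0⊕0⊕0⊕0⊕0⊕1⊕0⊕1 = 0
Syndrome s8…s1 = 0100 → error at position 4.
Flip position 4: 110010000000101 → 110110000000101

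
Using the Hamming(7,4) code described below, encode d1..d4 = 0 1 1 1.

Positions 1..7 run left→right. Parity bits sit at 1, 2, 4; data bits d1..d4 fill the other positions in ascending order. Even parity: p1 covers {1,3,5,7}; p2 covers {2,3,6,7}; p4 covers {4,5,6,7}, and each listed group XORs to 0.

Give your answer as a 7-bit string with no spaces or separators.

Place data at non-parity positions: p1 p2 0 p4 1 1 1
p1 (pos 1,3,5,7): XOR of data positions = 0⊕1⊕1 = 0
p2 (pos 2,3,6,7): XOR of data positions = 0⊕1⊕1 = 0
p4 (pos 4,5,6,7): XOR of data positions = 1⊕1⊕1 = 1
Codeword: 0001111

0001111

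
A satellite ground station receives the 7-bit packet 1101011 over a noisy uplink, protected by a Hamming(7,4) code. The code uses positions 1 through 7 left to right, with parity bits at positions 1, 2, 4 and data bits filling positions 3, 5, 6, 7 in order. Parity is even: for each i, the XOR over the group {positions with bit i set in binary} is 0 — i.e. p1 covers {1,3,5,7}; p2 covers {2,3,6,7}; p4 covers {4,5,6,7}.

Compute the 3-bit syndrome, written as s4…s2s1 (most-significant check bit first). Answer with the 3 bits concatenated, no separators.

s1 (pos 1,3,5,7): 1⊕0⊕0⊕1 = 0
s2 (pos 2,3,6,7): 1⊕0⊕1⊕1 = 1
s4 (pos 4,5,6,7): 1⊕0⊕1⊕1 = 1
Syndrome s4…s1 = 110 → error at position 6.

110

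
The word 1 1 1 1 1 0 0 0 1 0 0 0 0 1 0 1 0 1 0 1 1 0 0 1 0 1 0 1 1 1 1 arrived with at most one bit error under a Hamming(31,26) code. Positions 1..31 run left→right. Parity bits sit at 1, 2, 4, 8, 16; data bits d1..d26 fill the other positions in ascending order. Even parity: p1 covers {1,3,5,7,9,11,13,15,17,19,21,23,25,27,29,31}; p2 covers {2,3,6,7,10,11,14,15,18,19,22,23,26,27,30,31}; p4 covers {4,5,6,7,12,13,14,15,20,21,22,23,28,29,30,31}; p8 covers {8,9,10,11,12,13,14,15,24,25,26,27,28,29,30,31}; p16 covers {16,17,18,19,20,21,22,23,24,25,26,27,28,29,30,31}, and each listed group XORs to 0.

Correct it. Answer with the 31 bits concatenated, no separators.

s1 (pos 1,3,5,7,9,11,13,15,17,19,21,23,25,27,29,31): 1⊕1⊕1⊕0⊕1⊕0⊕0⊕0⊕0⊕0⊕1⊕0⊕0⊕0⊕1⊕1 = 1
s2 (pos 2,3,6,7,10,11,14,15,18,19,22,23,26,27,30,31): 1⊕1⊕0⊕0⊕0⊕0⊕1⊕0⊕1⊕0⊕0⊕0⊕1⊕0⊕1⊕1 = 1
s4 (pos 4,5,6,7,12,13,14,15,20,21,22,23,28,29,30,31): 1⊕1⊕0⊕0⊕0⊕0⊕1⊕0⊕1⊕1⊕0⊕0⊕1⊕1⊕1⊕1 = 1
s8 (pos 8,9,10,11,12,13,14,15,24,25,26,27,28,29,30,31): 0⊕1⊕0⊕0⊕0⊕0⊕1⊕0⊕1⊕0⊕1⊕0⊕1⊕1⊕1⊕1 = 0
s16 (pos 16,17,18,19,20,21,22,23,24,25,26,27,28,29,30,31): 1⊕0⊕1⊕0⊕1⊕1⊕0⊕0⊕1⊕0⊕1⊕0⊕1⊕1⊕1⊕1 = 0
Syndrome s16…s1 = 00111 → error at position 7.
Flip position 7: 1111100010000101010110010101111 → 1111101010000101010110010101111

1111101010000101010110010101111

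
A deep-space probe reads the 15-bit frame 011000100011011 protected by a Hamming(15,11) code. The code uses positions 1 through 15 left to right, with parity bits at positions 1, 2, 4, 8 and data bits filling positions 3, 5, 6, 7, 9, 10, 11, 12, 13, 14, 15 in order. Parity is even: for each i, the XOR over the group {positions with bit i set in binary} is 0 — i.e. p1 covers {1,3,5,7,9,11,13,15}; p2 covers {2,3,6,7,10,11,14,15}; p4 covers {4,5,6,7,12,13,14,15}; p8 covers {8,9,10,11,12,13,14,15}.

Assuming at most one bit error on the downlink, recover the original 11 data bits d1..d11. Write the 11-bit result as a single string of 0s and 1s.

10010011011

s1 (pos 1,3,5,7,9,11,13,15): 0⊕1⊕0⊕1⊕0⊕1⊕0⊕1 = 0
s2 (pos 2,3,6,7,10,11,14,15): 1⊕1⊕0⊕1⊕0⊕1⊕1⊕1 = 0
s4 (pos 4,5,6,7,12,13,14,15): 0⊕0⊕0⊕1⊕1⊕0⊕1⊕1 = 0
s8 (pos 8,9,10,11,12,13,14,15): 0⊕0⊕0⊕1⊕1⊕0⊕1⊕1 = 0
Syndrome s8…s1 = 0000 → no error.
Read data bits from positions 3,5,6,7,9,10,11,12,13,14,15: 10010011011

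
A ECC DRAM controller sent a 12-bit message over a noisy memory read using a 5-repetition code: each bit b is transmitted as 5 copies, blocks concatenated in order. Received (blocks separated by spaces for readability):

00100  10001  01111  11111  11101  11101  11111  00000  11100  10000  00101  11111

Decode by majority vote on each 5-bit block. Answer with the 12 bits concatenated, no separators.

Block 1 (00100): 1 one → 0
Block 2 (10001): 2 ones → 0
Block 3 (01111): 4 ones → 1
Block 4 (11111): 5 ones → 1
Block 5 (11101): 4 ones → 1
Block 6 (11101): 4 ones → 1
Block 7 (11111): 5 ones → 1
Block 8 (00000): 0 ones → 0
Block 9 (11100): 3 ones → 1
Block 10 (10000): 1 one → 0
Block 11 (00101): 2 ones → 0
Block 12 (11111): 5 ones → 1

001111101001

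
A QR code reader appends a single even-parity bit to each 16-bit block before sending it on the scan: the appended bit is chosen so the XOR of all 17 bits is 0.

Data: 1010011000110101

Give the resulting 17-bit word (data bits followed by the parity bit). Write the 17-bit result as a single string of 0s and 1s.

10100110001101010

XOR of the 16 data bits: 1⊕0⊕1⊕0⊕0⊕1⊕1⊕0⊕0⊕0⊕1⊕1⊕0⊕1⊕0⊕1 = 0
Parity bit = 0 (so all 17 bits XOR to 0).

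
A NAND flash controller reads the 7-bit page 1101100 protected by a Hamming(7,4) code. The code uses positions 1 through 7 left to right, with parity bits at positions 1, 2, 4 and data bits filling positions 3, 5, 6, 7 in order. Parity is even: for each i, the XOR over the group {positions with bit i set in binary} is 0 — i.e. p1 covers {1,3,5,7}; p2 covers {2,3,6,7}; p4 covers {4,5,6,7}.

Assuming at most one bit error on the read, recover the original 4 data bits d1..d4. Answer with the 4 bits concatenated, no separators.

0100

s1 (pos 1,3,5,7): 1⊕0⊕1⊕0 = 0
s2 (pos 2,3,6,7): 1⊕0⊕0⊕0 = 1
s4 (pos 4,5,6,7): 1⊕1⊕0⊕0 = 0
Syndrome s4…s1 = 010 → error at position 2.
Flip position 2: 1101100 → 1001100
Read data bits from positions 3,5,6,7: 0100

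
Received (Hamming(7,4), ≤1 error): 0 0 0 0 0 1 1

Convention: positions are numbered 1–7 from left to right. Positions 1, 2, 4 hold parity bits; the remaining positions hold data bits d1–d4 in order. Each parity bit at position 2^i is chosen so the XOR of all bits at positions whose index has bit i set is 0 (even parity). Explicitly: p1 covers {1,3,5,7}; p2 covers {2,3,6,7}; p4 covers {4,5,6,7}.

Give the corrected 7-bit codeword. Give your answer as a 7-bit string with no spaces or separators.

1000011

s1 (pos 1,3,5,7): 0⊕0⊕0⊕1 = 1
s2 (pos 2,3,6,7): 0⊕0⊕1⊕1 = 0
s4 (pos 4,5,6,7): 0⊕0⊕1⊕1 = 0
Syndrome s4…s1 = 001 → error at position 1.
Flip position 1: 0000011 → 1000011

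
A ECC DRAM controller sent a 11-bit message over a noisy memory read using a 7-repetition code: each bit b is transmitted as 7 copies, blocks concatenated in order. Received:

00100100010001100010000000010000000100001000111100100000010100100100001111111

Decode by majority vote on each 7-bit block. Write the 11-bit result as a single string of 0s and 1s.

Block 1 (0010010): 2 ones → 0
Block 2 (0010001): 2 ones → 0
Block 3 (1000100): 2 ones → 0
Block 4 (0000001): 1 one → 0
Block 5 (0000000): 0 ones → 0
Block 6 (1000010): 2 ones → 0
Block 7 (0011110): 4 ones → 1
Block 8 (0100000): 1 one → 0
Block 9 (0101001): 3 ones → 0
Block 10 (0010000): 1 one → 0
Block 11 (1111111): 7 ones → 1

00000010001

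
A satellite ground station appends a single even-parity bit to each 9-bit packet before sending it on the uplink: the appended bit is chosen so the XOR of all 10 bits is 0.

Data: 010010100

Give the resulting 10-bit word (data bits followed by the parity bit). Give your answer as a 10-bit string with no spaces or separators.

XOR of the 9 data bits: 0⊕1⊕0⊕0⊕1⊕0⊕1⊕0⊕0 = 1
Parity bit = 1 (so all 10 bits XOR to 0).

0100101001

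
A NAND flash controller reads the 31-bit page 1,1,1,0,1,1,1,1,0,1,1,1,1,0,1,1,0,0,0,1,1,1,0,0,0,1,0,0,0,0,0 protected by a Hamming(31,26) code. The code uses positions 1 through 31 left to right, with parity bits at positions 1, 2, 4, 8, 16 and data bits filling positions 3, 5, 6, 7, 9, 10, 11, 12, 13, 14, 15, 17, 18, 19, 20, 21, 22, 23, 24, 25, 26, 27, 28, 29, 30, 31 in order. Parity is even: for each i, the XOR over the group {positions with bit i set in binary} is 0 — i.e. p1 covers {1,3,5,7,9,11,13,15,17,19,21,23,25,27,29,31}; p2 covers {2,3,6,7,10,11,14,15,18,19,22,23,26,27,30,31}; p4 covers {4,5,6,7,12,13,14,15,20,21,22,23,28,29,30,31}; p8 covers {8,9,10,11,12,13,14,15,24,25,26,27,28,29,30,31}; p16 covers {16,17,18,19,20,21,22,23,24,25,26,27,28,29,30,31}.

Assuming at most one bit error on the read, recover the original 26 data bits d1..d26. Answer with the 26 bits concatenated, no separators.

11110111101000111000100010

s1 (pos 1,3,5,7,9,11,13,15,17,19,21,23,25,27,29,31): 1⊕1⊕1⊕1⊕0⊕1⊕1⊕1⊕0⊕0⊕1⊕0⊕0⊕0⊕0⊕0 = 0
s2 (pos 2,3,6,7,10,11,14,15,18,19,22,23,26,27,30,31): 1⊕1⊕1⊕1⊕1⊕1⊕0⊕1⊕0⊕0⊕1⊕0⊕1⊕0⊕0⊕0 = 1
s4 (pos 4,5,6,7,12,13,14,15,20,21,22,23,28,29,30,31): 0⊕1⊕1⊕1⊕1⊕1⊕0⊕1⊕1⊕1⊕1⊕0⊕0⊕0⊕0⊕0 = 1
s8 (pos 8,9,10,11,12,13,14,15,24,25,26,27,28,29,30,31): 1⊕0⊕1⊕1⊕1⊕1⊕0⊕1⊕0⊕0⊕1⊕0⊕0⊕0⊕0⊕0 = 1
s16 (pos 16,17,18,19,20,21,22,23,24,25,26,27,28,29,30,31): 1⊕0⊕0⊕0⊕1⊕1⊕1⊕0⊕0⊕0⊕1⊕0⊕0⊕0⊕0⊕0 = 1
Syndrome s16…s1 = 11110 → error at position 30.
Flip position 30: 1110111101111011000111000100000 → 1110111101111011000111000100010
Read data bits from positions 3,5,6,7,9,10,11,12,13,14,15,17,18,19,20,21,22,23,24,25,26,27,28,29,30,31: 11110111101000111000100010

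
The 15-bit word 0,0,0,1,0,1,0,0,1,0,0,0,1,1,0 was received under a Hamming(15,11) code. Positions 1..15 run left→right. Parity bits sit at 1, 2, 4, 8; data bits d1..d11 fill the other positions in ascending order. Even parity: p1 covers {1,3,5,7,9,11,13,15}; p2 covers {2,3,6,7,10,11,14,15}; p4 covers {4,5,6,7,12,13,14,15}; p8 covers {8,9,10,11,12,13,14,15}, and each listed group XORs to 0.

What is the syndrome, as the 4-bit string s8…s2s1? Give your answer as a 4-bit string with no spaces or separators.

1000

s1 (pos 1,3,5,7,9,11,13,15): 0⊕0⊕0⊕0⊕1⊕0⊕1⊕0 = 0
s2 (pos 2,3,6,7,10,11,14,15): 0⊕0⊕1⊕0⊕0⊕0⊕1⊕0 = 0
s4 (pos 4,5,6,7,12,13,14,15): 1⊕0⊕1⊕0⊕0⊕1⊕1⊕0 = 0
s8 (pos 8,9,10,11,12,13,14,15): 0⊕1⊕0⊕0⊕0⊕1⊕1⊕0 = 1
Syndrome s8…s1 = 1000 → error at position 8.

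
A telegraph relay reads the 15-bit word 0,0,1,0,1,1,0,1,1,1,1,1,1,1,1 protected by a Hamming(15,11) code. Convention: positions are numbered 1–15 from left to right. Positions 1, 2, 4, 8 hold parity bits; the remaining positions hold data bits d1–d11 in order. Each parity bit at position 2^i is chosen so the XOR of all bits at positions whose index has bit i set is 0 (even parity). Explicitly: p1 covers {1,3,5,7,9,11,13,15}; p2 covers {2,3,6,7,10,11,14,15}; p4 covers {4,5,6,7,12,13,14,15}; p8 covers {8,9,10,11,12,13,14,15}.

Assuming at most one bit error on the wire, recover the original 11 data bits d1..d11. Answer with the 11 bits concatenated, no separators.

s1 (pos 1,3,5,7,9,11,13,15): 0⊕1⊕1⊕0⊕1⊕1⊕1⊕1 = 0
s2 (pos 2,3,6,7,10,11,14,15): 0⊕1⊕1⊕0⊕1⊕1⊕1⊕1 = 0
s4 (pos 4,5,6,7,12,13,14,15): 0⊕1⊕1⊕0⊕1⊕1⊕1⊕1 = 0
s8 (pos 8,9,10,11,12,13,14,15): 1⊕1⊕1⊕1⊕1⊕1⊕1⊕1 = 0
Syndrome s8…s1 = 0000 → no error.
Read data bits from positions 3,5,6,7,9,10,11,12,13,14,15: 11101111111

11101111111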